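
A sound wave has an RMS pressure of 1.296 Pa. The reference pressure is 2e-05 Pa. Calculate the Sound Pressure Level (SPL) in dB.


Given values:
  p = 1.296 Pa
  p_ref = 2e-05 Pa
Formula: SPL = 20 * log10(p / p_ref)
Compute ratio: p / p_ref = 1.296 / 2e-05 = 64800
Compute log10: log10(64800) = 4.811575
Multiply: SPL = 20 * 4.811575 = 96.23

96.23 dB


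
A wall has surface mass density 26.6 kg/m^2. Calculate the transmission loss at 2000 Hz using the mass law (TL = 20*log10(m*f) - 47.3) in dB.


Given values:
  m = 26.6 kg/m^2, f = 2000 Hz
Formula: TL = 20 * log10(m * f) - 47.3
Compute m * f = 26.6 * 2000 = 53200.0
Compute log10(53200.0) = 4.725912
Compute 20 * 4.725912 = 94.5182
TL = 94.5182 - 47.3 = 47.22

47.22 dB


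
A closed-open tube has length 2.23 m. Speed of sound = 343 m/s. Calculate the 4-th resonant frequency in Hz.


Given values:
  Tube type: closed-open, L = 2.23 m, c = 343 m/s, n = 4
Formula: f_n = (2n - 1) * c / (4 * L)
Compute 2n - 1 = 2*4 - 1 = 7
Compute 4 * L = 4 * 2.23 = 8.92
f = 7 * 343 / 8.92
f = 269.17

269.17 Hz


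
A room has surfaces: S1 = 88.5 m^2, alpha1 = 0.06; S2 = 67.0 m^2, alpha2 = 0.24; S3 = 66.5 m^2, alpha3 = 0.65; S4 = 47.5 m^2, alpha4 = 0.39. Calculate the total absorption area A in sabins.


Given surfaces:
  Surface 1: 88.5 * 0.06 = 5.31
  Surface 2: 67.0 * 0.24 = 16.08
  Surface 3: 66.5 * 0.65 = 43.225
  Surface 4: 47.5 * 0.39 = 18.525
Formula: A = sum(Si * alpha_i)
A = 5.31 + 16.08 + 43.225 + 18.525
A = 83.14

83.14 sabins


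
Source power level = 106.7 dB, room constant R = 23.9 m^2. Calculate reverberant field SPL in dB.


Given values:
  Lw = 106.7 dB, R = 23.9 m^2
Formula: SPL = Lw + 10 * log10(4 / R)
Compute 4 / R = 4 / 23.9 = 0.167364
Compute 10 * log10(0.167364) = -7.7634
SPL = 106.7 + (-7.7634) = 98.94

98.94 dB


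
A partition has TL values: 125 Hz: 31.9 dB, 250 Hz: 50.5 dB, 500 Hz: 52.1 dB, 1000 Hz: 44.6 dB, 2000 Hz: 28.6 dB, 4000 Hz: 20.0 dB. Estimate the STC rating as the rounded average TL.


Given TL values at each frequency:
  125 Hz: 31.9 dB
  250 Hz: 50.5 dB
  500 Hz: 52.1 dB
  1000 Hz: 44.6 dB
  2000 Hz: 28.6 dB
  4000 Hz: 20.0 dB
Formula: STC ~ round(average of TL values)
Sum = 31.9 + 50.5 + 52.1 + 44.6 + 28.6 + 20.0 = 227.7
Average = 227.7 / 6 = 37.95
Rounded: 38

38


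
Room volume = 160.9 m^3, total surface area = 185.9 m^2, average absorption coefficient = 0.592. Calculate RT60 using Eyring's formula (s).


Given values:
  V = 160.9 m^3, S = 185.9 m^2, alpha = 0.592
Formula: RT60 = 0.161 * V / (-S * ln(1 - alpha))
Compute ln(1 - 0.592) = ln(0.408) = -0.896488
Denominator: -185.9 * -0.896488 = 166.6571
Numerator: 0.161 * 160.9 = 25.9049
RT60 = 25.9049 / 166.6571 = 0.155

0.155 s


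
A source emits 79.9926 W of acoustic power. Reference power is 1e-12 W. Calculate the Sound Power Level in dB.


Given values:
  W = 79.9926 W
  W_ref = 1e-12 W
Formula: SWL = 10 * log10(W / W_ref)
Compute ratio: W / W_ref = 79992600000000
Compute log10: log10(79992600000000) = 13.90305
Multiply: SWL = 10 * 13.90305 = 139.03

139.03 dB


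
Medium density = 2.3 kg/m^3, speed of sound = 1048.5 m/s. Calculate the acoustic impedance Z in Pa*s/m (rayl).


Given values:
  rho = 2.3 kg/m^3
  c = 1048.5 m/s
Formula: Z = rho * c
Z = 2.3 * 1048.5
Z = 2411.55

2411.55 rayl


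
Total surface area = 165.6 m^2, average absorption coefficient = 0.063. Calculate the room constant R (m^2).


Given values:
  S = 165.6 m^2, alpha = 0.063
Formula: R = S * alpha / (1 - alpha)
Numerator: 165.6 * 0.063 = 10.4328
Denominator: 1 - 0.063 = 0.937
R = 10.4328 / 0.937 = 11.13

11.13 m^2


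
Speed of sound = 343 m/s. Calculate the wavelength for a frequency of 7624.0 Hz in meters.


Given values:
  c = 343 m/s, f = 7624.0 Hz
Formula: lambda = c / f
lambda = 343 / 7624.0
lambda = 0.045

0.045 m


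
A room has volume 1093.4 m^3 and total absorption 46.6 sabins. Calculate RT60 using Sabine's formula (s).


Given values:
  V = 1093.4 m^3
  A = 46.6 sabins
Formula: RT60 = 0.161 * V / A
Numerator: 0.161 * 1093.4 = 176.0374
RT60 = 176.0374 / 46.6 = 3.778

3.778 s


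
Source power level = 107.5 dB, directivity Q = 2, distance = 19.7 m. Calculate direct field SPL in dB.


Given values:
  Lw = 107.5 dB, Q = 2, r = 19.7 m
Formula: SPL = Lw + 10 * log10(Q / (4 * pi * r^2))
Compute 4 * pi * r^2 = 4 * pi * 19.7^2 = 4876.8828
Compute Q / denom = 2 / 4876.8828 = 0.0004101
Compute 10 * log10(0.0004101) = -33.8711
SPL = 107.5 + (-33.8711) = 73.63

73.63 dB


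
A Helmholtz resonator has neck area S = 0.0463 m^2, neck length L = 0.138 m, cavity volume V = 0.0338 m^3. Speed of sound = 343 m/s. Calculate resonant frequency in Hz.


Given values:
  S = 0.0463 m^2, L = 0.138 m, V = 0.0338 m^3, c = 343 m/s
Formula: f = (c / (2*pi)) * sqrt(S / (V * L))
Compute V * L = 0.0338 * 0.138 = 0.0046644
Compute S / (V * L) = 0.0463 / 0.0046644 = 9.9262
Compute sqrt(9.9262) = 3.150587
Compute c / (2*pi) = 343 / 6.283185 = 54.590148
f = 54.590148 * 3.150587 = 171.99

171.99 Hz


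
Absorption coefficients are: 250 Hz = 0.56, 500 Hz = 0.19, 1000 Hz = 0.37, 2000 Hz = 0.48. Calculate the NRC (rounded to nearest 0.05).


Given values:
  a_250 = 0.56, a_500 = 0.19
  a_1000 = 0.37, a_2000 = 0.48
Formula: NRC = (a250 + a500 + a1000 + a2000) / 4
Sum = 0.56 + 0.19 + 0.37 + 0.48 = 1.6
NRC = 1.6 / 4 = 0.4
Rounded to nearest 0.05: 0.4

0.4


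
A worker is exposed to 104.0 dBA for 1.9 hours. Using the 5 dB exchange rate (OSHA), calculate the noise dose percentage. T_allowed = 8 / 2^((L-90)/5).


Given values:
  L = 104.0 dBA, T = 1.9 hours
Formula: T_allowed = 8 / 2^((L - 90) / 5)
Compute exponent: (104.0 - 90) / 5 = 2.8
Compute 2^(2.8) = 6.964405
T_allowed = 8 / 6.964405 = 1.148698 hours
Dose = (T / T_allowed) * 100
Dose = (1.9 / 1.148698) * 100 = 165.4

165.4 %


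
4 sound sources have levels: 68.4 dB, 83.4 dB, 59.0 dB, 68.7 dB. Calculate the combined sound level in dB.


Formula: L_total = 10 * log10( sum(10^(Li/10)) )
  Source 1: 10^(68.4/10) = 6918309.7092
  Source 2: 10^(83.4/10) = 218776162.395
  Source 3: 10^(59.0/10) = 794328.2347
  Source 4: 10^(68.7/10) = 7413102.413
Sum of linear values = 233901902.7519
L_total = 10 * log10(233901902.7519) = 83.69

83.69 dB


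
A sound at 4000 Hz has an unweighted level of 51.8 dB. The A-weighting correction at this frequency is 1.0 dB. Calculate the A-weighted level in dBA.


Given values:
  SPL = 51.8 dB
  A-weighting at 4000 Hz = 1.0 dB
Formula: L_A = SPL + A_weight
L_A = 51.8 + (1.0)
L_A = 52.8

52.8 dBA


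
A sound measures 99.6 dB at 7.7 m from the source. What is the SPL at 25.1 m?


Given values:
  SPL1 = 99.6 dB, r1 = 7.7 m, r2 = 25.1 m
Formula: SPL2 = SPL1 - 20 * log10(r2 / r1)
Compute ratio: r2 / r1 = 25.1 / 7.7 = 3.2597
Compute log10: log10(3.2597) = 0.513178
Compute drop: 20 * 0.513178 = 10.2636
SPL2 = 99.6 - 10.2636 = 89.34

89.34 dB


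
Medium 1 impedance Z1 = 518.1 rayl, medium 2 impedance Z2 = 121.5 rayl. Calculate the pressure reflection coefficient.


Given values:
  Z1 = 518.1 rayl, Z2 = 121.5 rayl
Formula: R = (Z2 - Z1) / (Z2 + Z1)
Numerator: Z2 - Z1 = 121.5 - 518.1 = -396.6
Denominator: Z2 + Z1 = 121.5 + 518.1 = 639.6
R = -396.6 / 639.6 = -0.6201

-0.6201


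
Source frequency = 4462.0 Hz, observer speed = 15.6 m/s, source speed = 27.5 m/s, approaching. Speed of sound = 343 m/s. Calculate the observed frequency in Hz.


Given values:
  f_s = 4462.0 Hz, v_o = 15.6 m/s, v_s = 27.5 m/s
  Direction: approaching
Formula: f_o = f_s * (c + v_o) / (c - v_s)
Numerator: c + v_o = 343 + 15.6 = 358.6
Denominator: c - v_s = 343 - 27.5 = 315.5
f_o = 4462.0 * 358.6 / 315.5 = 5071.55

5071.55 Hz


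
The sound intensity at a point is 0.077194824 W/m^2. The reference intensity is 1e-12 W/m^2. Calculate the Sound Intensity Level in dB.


Given values:
  I = 0.077194824 W/m^2
  I_ref = 1e-12 W/m^2
Formula: SIL = 10 * log10(I / I_ref)
Compute ratio: I / I_ref = 77194824000
Compute log10: log10(77194824000) = 10.887588
Multiply: SIL = 10 * 10.887588 = 108.88

108.88 dB


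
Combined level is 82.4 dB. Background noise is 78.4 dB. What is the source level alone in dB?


Given values:
  L_total = 82.4 dB, L_bg = 78.4 dB
Formula: L_source = 10 * log10(10^(L_total/10) - 10^(L_bg/10))
Convert to linear:
  10^(82.4/10) = 173780082.8749
  10^(78.4/10) = 69183097.0919
Difference: 173780082.8749 - 69183097.0919 = 104596985.783
L_source = 10 * log10(104596985.783) = 80.2

80.2 dB


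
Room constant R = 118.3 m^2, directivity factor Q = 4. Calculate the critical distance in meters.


Given values:
  R = 118.3 m^2, Q = 4
Formula: d_c = 0.141 * sqrt(Q * R)
Compute Q * R = 4 * 118.3 = 473.2
Compute sqrt(473.2) = 21.7532
d_c = 0.141 * 21.7532 = 3.067

3.067 m


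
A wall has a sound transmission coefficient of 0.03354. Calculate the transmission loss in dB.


Given values:
  tau = 0.03354
Formula: TL = 10 * log10(1 / tau)
Compute 1 / tau = 1 / 0.03354 = 29.8151
Compute log10(29.8151) = 1.474436
TL = 10 * 1.474436 = 14.74

14.74 dB


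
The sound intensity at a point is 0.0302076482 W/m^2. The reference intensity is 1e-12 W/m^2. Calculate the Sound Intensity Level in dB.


Given values:
  I = 0.0302076482 W/m^2
  I_ref = 1e-12 W/m^2
Formula: SIL = 10 * log10(I / I_ref)
Compute ratio: I / I_ref = 30207648200
Compute log10: log10(30207648200) = 10.480117
Multiply: SIL = 10 * 10.480117 = 104.8

104.8 dB


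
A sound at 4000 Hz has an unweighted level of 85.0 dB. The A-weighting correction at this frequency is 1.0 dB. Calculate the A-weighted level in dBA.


Given values:
  SPL = 85.0 dB
  A-weighting at 4000 Hz = 1.0 dB
Formula: L_A = SPL + A_weight
L_A = 85.0 + (1.0)
L_A = 86.0

86.0 dBA


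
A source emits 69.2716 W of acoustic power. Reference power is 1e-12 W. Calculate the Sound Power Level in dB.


Given values:
  W = 69.2716 W
  W_ref = 1e-12 W
Formula: SWL = 10 * log10(W / W_ref)
Compute ratio: W / W_ref = 69271600000000
Compute log10: log10(69271600000000) = 13.840555
Multiply: SWL = 10 * 13.840555 = 138.41

138.41 dB


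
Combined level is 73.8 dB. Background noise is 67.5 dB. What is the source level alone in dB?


Given values:
  L_total = 73.8 dB, L_bg = 67.5 dB
Formula: L_source = 10 * log10(10^(L_total/10) - 10^(L_bg/10))
Convert to linear:
  10^(73.8/10) = 23988329.1902
  10^(67.5/10) = 5623413.2519
Difference: 23988329.1902 - 5623413.2519 = 18364915.9383
L_source = 10 * log10(18364915.9383) = 72.64

72.64 dB


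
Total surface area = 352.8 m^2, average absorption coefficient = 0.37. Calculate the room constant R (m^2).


Given values:
  S = 352.8 m^2, alpha = 0.37
Formula: R = S * alpha / (1 - alpha)
Numerator: 352.8 * 0.37 = 130.536
Denominator: 1 - 0.37 = 0.63
R = 130.536 / 0.63 = 207.2

207.2 m^2


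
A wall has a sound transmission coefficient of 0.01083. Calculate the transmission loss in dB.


Given values:
  tau = 0.01083
Formula: TL = 10 * log10(1 / tau)
Compute 1 / tau = 1 / 0.01083 = 92.3361
Compute log10(92.3361) = 1.965372
TL = 10 * 1.965372 = 19.65

19.65 dB


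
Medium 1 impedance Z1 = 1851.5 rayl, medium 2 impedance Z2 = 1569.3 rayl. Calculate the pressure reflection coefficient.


Given values:
  Z1 = 1851.5 rayl, Z2 = 1569.3 rayl
Formula: R = (Z2 - Z1) / (Z2 + Z1)
Numerator: Z2 - Z1 = 1569.3 - 1851.5 = -282.2
Denominator: Z2 + Z1 = 1569.3 + 1851.5 = 3420.8
R = -282.2 / 3420.8 = -0.0825

-0.0825


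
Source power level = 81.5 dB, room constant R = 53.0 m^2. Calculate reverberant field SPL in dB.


Given values:
  Lw = 81.5 dB, R = 53.0 m^2
Formula: SPL = Lw + 10 * log10(4 / R)
Compute 4 / R = 4 / 53.0 = 0.075472
Compute 10 * log10(0.075472) = -11.2221
SPL = 81.5 + (-11.2221) = 70.28

70.28 dB


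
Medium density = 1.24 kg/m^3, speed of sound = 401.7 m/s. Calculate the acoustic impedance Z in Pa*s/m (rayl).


Given values:
  rho = 1.24 kg/m^3
  c = 401.7 m/s
Formula: Z = rho * c
Z = 1.24 * 401.7
Z = 498.11

498.11 rayl


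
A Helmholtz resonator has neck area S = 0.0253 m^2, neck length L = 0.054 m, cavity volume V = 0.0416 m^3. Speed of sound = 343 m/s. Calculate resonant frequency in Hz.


Given values:
  S = 0.0253 m^2, L = 0.054 m, V = 0.0416 m^3, c = 343 m/s
Formula: f = (c / (2*pi)) * sqrt(S / (V * L))
Compute V * L = 0.0416 * 0.054 = 0.0022464
Compute S / (V * L) = 0.0253 / 0.0022464 = 11.2625
Compute sqrt(11.2625) = 3.355965
Compute c / (2*pi) = 343 / 6.283185 = 54.590148
f = 54.590148 * 3.355965 = 183.2

183.2 Hz


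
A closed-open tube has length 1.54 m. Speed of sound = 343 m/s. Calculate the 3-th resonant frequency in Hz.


Given values:
  Tube type: closed-open, L = 1.54 m, c = 343 m/s, n = 3
Formula: f_n = (2n - 1) * c / (4 * L)
Compute 2n - 1 = 2*3 - 1 = 5
Compute 4 * L = 4 * 1.54 = 6.16
f = 5 * 343 / 6.16
f = 278.41

278.41 Hz


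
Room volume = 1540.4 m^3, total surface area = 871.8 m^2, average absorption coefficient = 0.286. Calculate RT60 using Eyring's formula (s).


Given values:
  V = 1540.4 m^3, S = 871.8 m^2, alpha = 0.286
Formula: RT60 = 0.161 * V / (-S * ln(1 - alpha))
Compute ln(1 - 0.286) = ln(0.714) = -0.336872
Denominator: -871.8 * -0.336872 = 293.685
Numerator: 0.161 * 1540.4 = 248.0044
RT60 = 248.0044 / 293.685 = 0.844

0.844 s


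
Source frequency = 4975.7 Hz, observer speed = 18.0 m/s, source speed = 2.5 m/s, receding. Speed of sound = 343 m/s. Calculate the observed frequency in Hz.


Given values:
  f_s = 4975.7 Hz, v_o = 18.0 m/s, v_s = 2.5 m/s
  Direction: receding
Formula: f_o = f_s * (c - v_o) / (c + v_s)
Numerator: c - v_o = 343 - 18.0 = 325.0
Denominator: c + v_s = 343 + 2.5 = 345.5
f_o = 4975.7 * 325.0 / 345.5 = 4680.47

4680.47 Hz


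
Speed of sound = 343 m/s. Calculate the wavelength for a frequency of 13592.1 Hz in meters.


Given values:
  c = 343 m/s, f = 13592.1 Hz
Formula: lambda = c / f
lambda = 343 / 13592.1
lambda = 0.0252

0.0252 m


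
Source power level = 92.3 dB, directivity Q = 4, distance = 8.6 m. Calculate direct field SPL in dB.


Given values:
  Lw = 92.3 dB, Q = 4, r = 8.6 m
Formula: SPL = Lw + 10 * log10(Q / (4 * pi * r^2))
Compute 4 * pi * r^2 = 4 * pi * 8.6^2 = 929.4088
Compute Q / denom = 4 / 929.4088 = 0.00430381
Compute 10 * log10(0.00430381) = -23.6615
SPL = 92.3 + (-23.6615) = 68.64

68.64 dB


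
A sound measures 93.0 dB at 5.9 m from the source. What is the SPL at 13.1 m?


Given values:
  SPL1 = 93.0 dB, r1 = 5.9 m, r2 = 13.1 m
Formula: SPL2 = SPL1 - 20 * log10(r2 / r1)
Compute ratio: r2 / r1 = 13.1 / 5.9 = 2.2203
Compute log10: log10(2.2203) = 0.346412
Compute drop: 20 * 0.346412 = 6.9282
SPL2 = 93.0 - 6.9282 = 86.07

86.07 dB


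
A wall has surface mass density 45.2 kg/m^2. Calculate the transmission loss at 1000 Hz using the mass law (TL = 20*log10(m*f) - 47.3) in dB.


Given values:
  m = 45.2 kg/m^2, f = 1000 Hz
Formula: TL = 20 * log10(m * f) - 47.3
Compute m * f = 45.2 * 1000 = 45200.0
Compute log10(45200.0) = 4.655138
Compute 20 * 4.655138 = 93.1028
TL = 93.1028 - 47.3 = 45.8

45.8 dB


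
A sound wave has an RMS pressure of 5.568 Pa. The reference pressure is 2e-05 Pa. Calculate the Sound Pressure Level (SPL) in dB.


Given values:
  p = 5.568 Pa
  p_ref = 2e-05 Pa
Formula: SPL = 20 * log10(p / p_ref)
Compute ratio: p / p_ref = 5.568 / 2e-05 = 278400
Compute log10: log10(278400) = 5.444669
Multiply: SPL = 20 * 5.444669 = 108.89

108.89 dB


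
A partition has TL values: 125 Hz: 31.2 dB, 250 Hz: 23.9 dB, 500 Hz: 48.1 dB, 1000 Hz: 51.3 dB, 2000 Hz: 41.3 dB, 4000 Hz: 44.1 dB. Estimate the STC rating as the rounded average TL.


Given TL values at each frequency:
  125 Hz: 31.2 dB
  250 Hz: 23.9 dB
  500 Hz: 48.1 dB
  1000 Hz: 51.3 dB
  2000 Hz: 41.3 dB
  4000 Hz: 44.1 dB
Formula: STC ~ round(average of TL values)
Sum = 31.2 + 23.9 + 48.1 + 51.3 + 41.3 + 44.1 = 239.9
Average = 239.9 / 6 = 39.98
Rounded: 40

40


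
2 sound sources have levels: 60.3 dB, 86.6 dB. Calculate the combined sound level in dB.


Formula: L_total = 10 * log10( sum(10^(Li/10)) )
  Source 1: 10^(60.3/10) = 1071519.3052
  Source 2: 10^(86.6/10) = 457088189.6149
Sum of linear values = 458159708.9201
L_total = 10 * log10(458159708.9201) = 86.61

86.61 dB


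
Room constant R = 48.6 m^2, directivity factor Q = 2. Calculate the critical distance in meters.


Given values:
  R = 48.6 m^2, Q = 2
Formula: d_c = 0.141 * sqrt(Q * R)
Compute Q * R = 2 * 48.6 = 97.2
Compute sqrt(97.2) = 9.859
d_c = 0.141 * 9.859 = 1.39

1.39 m


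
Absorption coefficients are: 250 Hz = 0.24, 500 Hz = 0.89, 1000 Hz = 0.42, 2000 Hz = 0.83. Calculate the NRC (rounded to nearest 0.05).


Given values:
  a_250 = 0.24, a_500 = 0.89
  a_1000 = 0.42, a_2000 = 0.83
Formula: NRC = (a250 + a500 + a1000 + a2000) / 4
Sum = 0.24 + 0.89 + 0.42 + 0.83 = 2.38
NRC = 2.38 / 4 = 0.595
Rounded to nearest 0.05: 0.6

0.6


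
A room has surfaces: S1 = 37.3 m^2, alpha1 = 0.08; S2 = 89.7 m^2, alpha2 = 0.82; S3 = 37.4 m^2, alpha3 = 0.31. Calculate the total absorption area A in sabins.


Given surfaces:
  Surface 1: 37.3 * 0.08 = 2.984
  Surface 2: 89.7 * 0.82 = 73.554
  Surface 3: 37.4 * 0.31 = 11.594
Formula: A = sum(Si * alpha_i)
A = 2.984 + 73.554 + 11.594
A = 88.13

88.13 sabins


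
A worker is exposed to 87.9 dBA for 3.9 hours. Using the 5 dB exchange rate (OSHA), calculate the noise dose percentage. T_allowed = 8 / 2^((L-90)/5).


Given values:
  L = 87.9 dBA, T = 3.9 hours
Formula: T_allowed = 8 / 2^((L - 90) / 5)
Compute exponent: (87.9 - 90) / 5 = -0.42
Compute 2^(-0.42) = 0.747425
T_allowed = 8 / 0.747425 = 10.703415 hours
Dose = (T / T_allowed) * 100
Dose = (3.9 / 10.703415) * 100 = 36.44

36.44 %


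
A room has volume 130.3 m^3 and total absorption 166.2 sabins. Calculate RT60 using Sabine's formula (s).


Given values:
  V = 130.3 m^3
  A = 166.2 sabins
Formula: RT60 = 0.161 * V / A
Numerator: 0.161 * 130.3 = 20.9783
RT60 = 20.9783 / 166.2 = 0.126

0.126 s


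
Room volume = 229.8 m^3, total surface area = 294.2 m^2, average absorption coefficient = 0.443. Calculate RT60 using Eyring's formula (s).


Given values:
  V = 229.8 m^3, S = 294.2 m^2, alpha = 0.443
Formula: RT60 = 0.161 * V / (-S * ln(1 - alpha))
Compute ln(1 - 0.443) = ln(0.557) = -0.58519
Denominator: -294.2 * -0.58519 = 172.1629
Numerator: 0.161 * 229.8 = 36.9978
RT60 = 36.9978 / 172.1629 = 0.215

0.215 s


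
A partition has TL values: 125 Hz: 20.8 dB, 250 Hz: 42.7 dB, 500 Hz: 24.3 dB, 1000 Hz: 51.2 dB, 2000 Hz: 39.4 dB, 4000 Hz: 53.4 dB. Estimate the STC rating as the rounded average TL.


Given TL values at each frequency:
  125 Hz: 20.8 dB
  250 Hz: 42.7 dB
  500 Hz: 24.3 dB
  1000 Hz: 51.2 dB
  2000 Hz: 39.4 dB
  4000 Hz: 53.4 dB
Formula: STC ~ round(average of TL values)
Sum = 20.8 + 42.7 + 24.3 + 51.2 + 39.4 + 53.4 = 231.8
Average = 231.8 / 6 = 38.63
Rounded: 39

39


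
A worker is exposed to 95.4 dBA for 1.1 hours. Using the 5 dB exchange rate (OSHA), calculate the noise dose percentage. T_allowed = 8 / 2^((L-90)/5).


Given values:
  L = 95.4 dBA, T = 1.1 hours
Formula: T_allowed = 8 / 2^((L - 90) / 5)
Compute exponent: (95.4 - 90) / 5 = 1.08
Compute 2^(1.08) = 2.114036
T_allowed = 8 / 2.114036 = 3.784231 hours
Dose = (T / T_allowed) * 100
Dose = (1.1 / 3.784231) * 100 = 29.07

29.07 %


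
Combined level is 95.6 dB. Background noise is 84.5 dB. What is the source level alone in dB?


Given values:
  L_total = 95.6 dB, L_bg = 84.5 dB
Formula: L_source = 10 * log10(10^(L_total/10) - 10^(L_bg/10))
Convert to linear:
  10^(95.6/10) = 3630780547.701
  10^(84.5/10) = 281838293.1264
Difference: 3630780547.701 - 281838293.1264 = 3348942254.5746
L_source = 10 * log10(3348942254.5746) = 95.25

95.25 dB


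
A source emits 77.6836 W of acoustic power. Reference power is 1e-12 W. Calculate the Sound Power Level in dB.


Given values:
  W = 77.6836 W
  W_ref = 1e-12 W
Formula: SWL = 10 * log10(W / W_ref)
Compute ratio: W / W_ref = 77683600000000
Compute log10: log10(77683600000000) = 13.890329
Multiply: SWL = 10 * 13.890329 = 138.9

138.9 dB


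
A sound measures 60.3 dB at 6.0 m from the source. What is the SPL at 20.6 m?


Given values:
  SPL1 = 60.3 dB, r1 = 6.0 m, r2 = 20.6 m
Formula: SPL2 = SPL1 - 20 * log10(r2 / r1)
Compute ratio: r2 / r1 = 20.6 / 6.0 = 3.4333
Compute log10: log10(3.4333) = 0.535712
Compute drop: 20 * 0.535712 = 10.7142
SPL2 = 60.3 - 10.7142 = 49.59

49.59 dB


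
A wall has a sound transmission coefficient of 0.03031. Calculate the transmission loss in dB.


Given values:
  tau = 0.03031
Formula: TL = 10 * log10(1 / tau)
Compute 1 / tau = 1 / 0.03031 = 32.9924
Compute log10(32.9924) = 1.518414
TL = 10 * 1.518414 = 15.18

15.18 dB


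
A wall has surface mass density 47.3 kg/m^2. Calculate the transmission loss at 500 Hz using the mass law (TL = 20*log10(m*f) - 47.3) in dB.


Given values:
  m = 47.3 kg/m^2, f = 500 Hz
Formula: TL = 20 * log10(m * f) - 47.3
Compute m * f = 47.3 * 500 = 23650.0
Compute log10(23650.0) = 4.373831
Compute 20 * 4.373831 = 87.4766
TL = 87.4766 - 47.3 = 40.18

40.18 dB


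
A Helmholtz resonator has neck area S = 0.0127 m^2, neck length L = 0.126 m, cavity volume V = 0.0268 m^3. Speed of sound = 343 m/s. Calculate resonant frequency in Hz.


Given values:
  S = 0.0127 m^2, L = 0.126 m, V = 0.0268 m^3, c = 343 m/s
Formula: f = (c / (2*pi)) * sqrt(S / (V * L))
Compute V * L = 0.0268 * 0.126 = 0.0033768
Compute S / (V * L) = 0.0127 / 0.0033768 = 3.761
Compute sqrt(3.761) = 1.93933
Compute c / (2*pi) = 343 / 6.283185 = 54.590148
f = 54.590148 * 1.93933 = 105.87

105.87 Hz


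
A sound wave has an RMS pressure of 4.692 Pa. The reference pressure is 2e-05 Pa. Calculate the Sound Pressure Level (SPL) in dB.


Given values:
  p = 4.692 Pa
  p_ref = 2e-05 Pa
Formula: SPL = 20 * log10(p / p_ref)
Compute ratio: p / p_ref = 4.692 / 2e-05 = 234600
Compute log10: log10(234600) = 5.370328
Multiply: SPL = 20 * 5.370328 = 107.41

107.41 dB


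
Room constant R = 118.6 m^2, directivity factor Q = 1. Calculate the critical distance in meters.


Given values:
  R = 118.6 m^2, Q = 1
Formula: d_c = 0.141 * sqrt(Q * R)
Compute Q * R = 1 * 118.6 = 118.6
Compute sqrt(118.6) = 10.8904
d_c = 0.141 * 10.8904 = 1.536

1.536 m


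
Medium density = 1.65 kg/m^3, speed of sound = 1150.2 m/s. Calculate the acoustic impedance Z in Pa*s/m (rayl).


Given values:
  rho = 1.65 kg/m^3
  c = 1150.2 m/s
Formula: Z = rho * c
Z = 1.65 * 1150.2
Z = 1897.83

1897.83 rayl


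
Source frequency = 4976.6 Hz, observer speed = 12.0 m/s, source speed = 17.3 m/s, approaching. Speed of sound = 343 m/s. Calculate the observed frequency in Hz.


Given values:
  f_s = 4976.6 Hz, v_o = 12.0 m/s, v_s = 17.3 m/s
  Direction: approaching
Formula: f_o = f_s * (c + v_o) / (c - v_s)
Numerator: c + v_o = 343 + 12.0 = 355.0
Denominator: c - v_s = 343 - 17.3 = 325.7
f_o = 4976.6 * 355.0 / 325.7 = 5424.3

5424.3 Hz


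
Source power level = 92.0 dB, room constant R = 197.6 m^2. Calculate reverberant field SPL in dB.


Given values:
  Lw = 92.0 dB, R = 197.6 m^2
Formula: SPL = Lw + 10 * log10(4 / R)
Compute 4 / R = 4 / 197.6 = 0.020243
Compute 10 * log10(0.020243) = -16.9373
SPL = 92.0 + (-16.9373) = 75.06

75.06 dB


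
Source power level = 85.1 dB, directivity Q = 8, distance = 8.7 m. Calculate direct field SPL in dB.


Given values:
  Lw = 85.1 dB, Q = 8, r = 8.7 m
Formula: SPL = Lw + 10 * log10(Q / (4 * pi * r^2))
Compute 4 * pi * r^2 = 4 * pi * 8.7^2 = 951.1486
Compute Q / denom = 8 / 951.1486 = 0.00841088
Compute 10 * log10(0.00841088) = -20.7516
SPL = 85.1 + (-20.7516) = 64.35

64.35 dB


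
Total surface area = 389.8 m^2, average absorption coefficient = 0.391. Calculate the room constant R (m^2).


Given values:
  S = 389.8 m^2, alpha = 0.391
Formula: R = S * alpha / (1 - alpha)
Numerator: 389.8 * 0.391 = 152.4118
Denominator: 1 - 0.391 = 0.609
R = 152.4118 / 0.609 = 250.27

250.27 m^2


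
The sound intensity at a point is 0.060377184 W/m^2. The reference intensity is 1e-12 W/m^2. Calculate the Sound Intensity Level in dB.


Given values:
  I = 0.060377184 W/m^2
  I_ref = 1e-12 W/m^2
Formula: SIL = 10 * log10(I / I_ref)
Compute ratio: I / I_ref = 60377184000
Compute log10: log10(60377184000) = 10.780873
Multiply: SIL = 10 * 10.780873 = 107.81

107.81 dB


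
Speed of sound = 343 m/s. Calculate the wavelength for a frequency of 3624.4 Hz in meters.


Given values:
  c = 343 m/s, f = 3624.4 Hz
Formula: lambda = c / f
lambda = 343 / 3624.4
lambda = 0.0946

0.0946 m


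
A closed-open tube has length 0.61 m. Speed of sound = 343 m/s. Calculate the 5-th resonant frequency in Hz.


Given values:
  Tube type: closed-open, L = 0.61 m, c = 343 m/s, n = 5
Formula: f_n = (2n - 1) * c / (4 * L)
Compute 2n - 1 = 2*5 - 1 = 9
Compute 4 * L = 4 * 0.61 = 2.44
f = 9 * 343 / 2.44
f = 1265.16

1265.16 Hz


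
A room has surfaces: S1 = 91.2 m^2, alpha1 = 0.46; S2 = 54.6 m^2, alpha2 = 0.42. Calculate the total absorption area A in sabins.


Given surfaces:
  Surface 1: 91.2 * 0.46 = 41.952
  Surface 2: 54.6 * 0.42 = 22.932
Formula: A = sum(Si * alpha_i)
A = 41.952 + 22.932
A = 64.88

64.88 sabins


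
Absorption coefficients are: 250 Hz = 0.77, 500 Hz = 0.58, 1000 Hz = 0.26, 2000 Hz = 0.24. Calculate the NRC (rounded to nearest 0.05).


Given values:
  a_250 = 0.77, a_500 = 0.58
  a_1000 = 0.26, a_2000 = 0.24
Formula: NRC = (a250 + a500 + a1000 + a2000) / 4
Sum = 0.77 + 0.58 + 0.26 + 0.24 = 1.85
NRC = 1.85 / 4 = 0.4625
Rounded to nearest 0.05: 0.45

0.45


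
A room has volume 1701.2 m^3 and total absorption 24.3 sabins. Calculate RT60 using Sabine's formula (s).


Given values:
  V = 1701.2 m^3
  A = 24.3 sabins
Formula: RT60 = 0.161 * V / A
Numerator: 0.161 * 1701.2 = 273.8932
RT60 = 273.8932 / 24.3 = 11.271

11.271 s


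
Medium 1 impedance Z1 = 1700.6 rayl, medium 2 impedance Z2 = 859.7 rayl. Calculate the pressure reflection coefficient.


Given values:
  Z1 = 1700.6 rayl, Z2 = 859.7 rayl
Formula: R = (Z2 - Z1) / (Z2 + Z1)
Numerator: Z2 - Z1 = 859.7 - 1700.6 = -840.9
Denominator: Z2 + Z1 = 859.7 + 1700.6 = 2560.3
R = -840.9 / 2560.3 = -0.3284

-0.3284


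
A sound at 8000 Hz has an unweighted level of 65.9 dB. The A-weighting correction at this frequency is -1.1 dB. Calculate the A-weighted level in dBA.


Given values:
  SPL = 65.9 dB
  A-weighting at 8000 Hz = -1.1 dB
Formula: L_A = SPL + A_weight
L_A = 65.9 + (-1.1)
L_A = 64.8

64.8 dBA


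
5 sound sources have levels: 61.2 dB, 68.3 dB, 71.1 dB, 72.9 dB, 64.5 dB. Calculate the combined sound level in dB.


Formula: L_total = 10 * log10( sum(10^(Li/10)) )
  Source 1: 10^(61.2/10) = 1318256.7386
  Source 2: 10^(68.3/10) = 6760829.7539
  Source 3: 10^(71.1/10) = 12882495.5169
  Source 4: 10^(72.9/10) = 19498445.9976
  Source 5: 10^(64.5/10) = 2818382.9313
Sum of linear values = 43278410.9383
L_total = 10 * log10(43278410.9383) = 76.36

76.36 dB


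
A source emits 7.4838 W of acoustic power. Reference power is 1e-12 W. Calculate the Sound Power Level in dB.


Given values:
  W = 7.4838 W
  W_ref = 1e-12 W
Formula: SWL = 10 * log10(W / W_ref)
Compute ratio: W / W_ref = 7483800000000
Compute log10: log10(7483800000000) = 12.874122
Multiply: SWL = 10 * 12.874122 = 128.74

128.74 dB


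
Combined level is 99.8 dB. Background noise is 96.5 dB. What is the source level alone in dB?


Given values:
  L_total = 99.8 dB, L_bg = 96.5 dB
Formula: L_source = 10 * log10(10^(L_total/10) - 10^(L_bg/10))
Convert to linear:
  10^(99.8/10) = 9549925860.2144
  10^(96.5/10) = 4466835921.5096
Difference: 9549925860.2144 - 4466835921.5096 = 5083089938.7048
L_source = 10 * log10(5083089938.7048) = 97.06

97.06 dB


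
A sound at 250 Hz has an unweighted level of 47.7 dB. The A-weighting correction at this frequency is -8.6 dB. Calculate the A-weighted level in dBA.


Given values:
  SPL = 47.7 dB
  A-weighting at 250 Hz = -8.6 dB
Formula: L_A = SPL + A_weight
L_A = 47.7 + (-8.6)
L_A = 39.1

39.1 dBA


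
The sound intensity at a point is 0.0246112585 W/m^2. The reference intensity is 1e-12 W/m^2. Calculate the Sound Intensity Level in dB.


Given values:
  I = 0.0246112585 W/m^2
  I_ref = 1e-12 W/m^2
Formula: SIL = 10 * log10(I / I_ref)
Compute ratio: I / I_ref = 24611258500
Compute log10: log10(24611258500) = 10.391134
Multiply: SIL = 10 * 10.391134 = 103.91

103.91 dB


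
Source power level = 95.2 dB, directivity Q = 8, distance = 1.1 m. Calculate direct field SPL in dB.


Given values:
  Lw = 95.2 dB, Q = 8, r = 1.1 m
Formula: SPL = Lw + 10 * log10(Q / (4 * pi * r^2))
Compute 4 * pi * r^2 = 4 * pi * 1.1^2 = 15.2053
Compute Q / denom = 8 / 15.2053 = 0.52613234
Compute 10 * log10(0.52613234) = -2.7891
SPL = 95.2 + (-2.7891) = 92.41

92.41 dB


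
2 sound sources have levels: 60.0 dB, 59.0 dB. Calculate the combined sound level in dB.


Formula: L_total = 10 * log10( sum(10^(Li/10)) )
  Source 1: 10^(60.0/10) = 1000000.0
  Source 2: 10^(59.0/10) = 794328.2347
Sum of linear values = 1794328.2347
L_total = 10 * log10(1794328.2347) = 62.54

62.54 dB


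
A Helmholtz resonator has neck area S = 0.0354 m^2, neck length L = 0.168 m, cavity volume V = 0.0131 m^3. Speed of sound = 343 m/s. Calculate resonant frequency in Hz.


Given values:
  S = 0.0354 m^2, L = 0.168 m, V = 0.0131 m^3, c = 343 m/s
Formula: f = (c / (2*pi)) * sqrt(S / (V * L))
Compute V * L = 0.0131 * 0.168 = 0.0022008
Compute S / (V * L) = 0.0354 / 0.0022008 = 16.0851
Compute sqrt(16.0851) = 4.010623
Compute c / (2*pi) = 343 / 6.283185 = 54.590148
f = 54.590148 * 4.010623 = 218.94

218.94 Hz


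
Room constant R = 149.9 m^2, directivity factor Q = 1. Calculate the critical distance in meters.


Given values:
  R = 149.9 m^2, Q = 1
Formula: d_c = 0.141 * sqrt(Q * R)
Compute Q * R = 1 * 149.9 = 149.9
Compute sqrt(149.9) = 12.2434
d_c = 0.141 * 12.2434 = 1.726

1.726 m


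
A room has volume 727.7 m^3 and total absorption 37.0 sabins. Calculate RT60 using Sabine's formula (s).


Given values:
  V = 727.7 m^3
  A = 37.0 sabins
Formula: RT60 = 0.161 * V / A
Numerator: 0.161 * 727.7 = 117.1597
RT60 = 117.1597 / 37.0 = 3.166

3.166 s


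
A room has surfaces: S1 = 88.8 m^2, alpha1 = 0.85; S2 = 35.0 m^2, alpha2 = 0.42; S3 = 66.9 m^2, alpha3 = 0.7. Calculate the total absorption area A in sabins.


Given surfaces:
  Surface 1: 88.8 * 0.85 = 75.48
  Surface 2: 35.0 * 0.42 = 14.7
  Surface 3: 66.9 * 0.7 = 46.83
Formula: A = sum(Si * alpha_i)
A = 75.48 + 14.7 + 46.83
A = 137.01

137.01 sabins


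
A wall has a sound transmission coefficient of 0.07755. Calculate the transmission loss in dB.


Given values:
  tau = 0.07755
Formula: TL = 10 * log10(1 / tau)
Compute 1 / tau = 1 / 0.07755 = 12.8949
Compute log10(12.8949) = 1.110418
TL = 10 * 1.110418 = 11.1

11.1 dB


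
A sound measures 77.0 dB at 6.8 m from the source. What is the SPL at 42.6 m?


Given values:
  SPL1 = 77.0 dB, r1 = 6.8 m, r2 = 42.6 m
Formula: SPL2 = SPL1 - 20 * log10(r2 / r1)
Compute ratio: r2 / r1 = 42.6 / 6.8 = 6.2647
Compute log10: log10(6.2647) = 0.7969
Compute drop: 20 * 0.7969 = 15.938
SPL2 = 77.0 - 15.938 = 61.06

61.06 dB


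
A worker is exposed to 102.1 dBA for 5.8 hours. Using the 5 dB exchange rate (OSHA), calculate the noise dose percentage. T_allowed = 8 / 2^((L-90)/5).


Given values:
  L = 102.1 dBA, T = 5.8 hours
Formula: T_allowed = 8 / 2^((L - 90) / 5)
Compute exponent: (102.1 - 90) / 5 = 2.42
Compute 2^(2.42) = 5.35171
T_allowed = 8 / 5.35171 = 1.494849 hours
Dose = (T / T_allowed) * 100
Dose = (5.8 / 1.494849) * 100 = 388.0

388.0 %


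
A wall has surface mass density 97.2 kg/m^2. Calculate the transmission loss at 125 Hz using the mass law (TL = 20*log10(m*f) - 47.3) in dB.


Given values:
  m = 97.2 kg/m^2, f = 125 Hz
Formula: TL = 20 * log10(m * f) - 47.3
Compute m * f = 97.2 * 125 = 12150.0
Compute log10(12150.0) = 4.084576
Compute 20 * 4.084576 = 81.6915
TL = 81.6915 - 47.3 = 34.39

34.39 dB


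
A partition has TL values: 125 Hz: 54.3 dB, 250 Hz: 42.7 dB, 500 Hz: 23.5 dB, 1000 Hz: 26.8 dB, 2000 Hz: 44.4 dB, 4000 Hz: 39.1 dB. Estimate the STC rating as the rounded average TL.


Given TL values at each frequency:
  125 Hz: 54.3 dB
  250 Hz: 42.7 dB
  500 Hz: 23.5 dB
  1000 Hz: 26.8 dB
  2000 Hz: 44.4 dB
  4000 Hz: 39.1 dB
Formula: STC ~ round(average of TL values)
Sum = 54.3 + 42.7 + 23.5 + 26.8 + 44.4 + 39.1 = 230.8
Average = 230.8 / 6 = 38.47
Rounded: 38

38


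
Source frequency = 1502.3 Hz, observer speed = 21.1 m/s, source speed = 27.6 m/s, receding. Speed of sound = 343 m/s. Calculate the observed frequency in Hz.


Given values:
  f_s = 1502.3 Hz, v_o = 21.1 m/s, v_s = 27.6 m/s
  Direction: receding
Formula: f_o = f_s * (c - v_o) / (c + v_s)
Numerator: c - v_o = 343 - 21.1 = 321.9
Denominator: c + v_s = 343 + 27.6 = 370.6
f_o = 1502.3 * 321.9 / 370.6 = 1304.88

1304.88 Hz


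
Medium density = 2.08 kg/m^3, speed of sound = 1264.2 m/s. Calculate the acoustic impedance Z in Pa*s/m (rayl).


Given values:
  rho = 2.08 kg/m^3
  c = 1264.2 m/s
Formula: Z = rho * c
Z = 2.08 * 1264.2
Z = 2629.54

2629.54 rayl


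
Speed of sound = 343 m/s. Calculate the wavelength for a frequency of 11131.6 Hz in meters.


Given values:
  c = 343 m/s, f = 11131.6 Hz
Formula: lambda = c / f
lambda = 343 / 11131.6
lambda = 0.0308

0.0308 m


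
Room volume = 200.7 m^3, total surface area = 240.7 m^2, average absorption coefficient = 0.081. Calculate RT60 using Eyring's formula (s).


Given values:
  V = 200.7 m^3, S = 240.7 m^2, alpha = 0.081
Formula: RT60 = 0.161 * V / (-S * ln(1 - alpha))
Compute ln(1 - 0.081) = ln(0.919) = -0.084469
Denominator: -240.7 * -0.084469 = 20.3317
Numerator: 0.161 * 200.7 = 32.3127
RT60 = 32.3127 / 20.3317 = 1.589

1.589 s


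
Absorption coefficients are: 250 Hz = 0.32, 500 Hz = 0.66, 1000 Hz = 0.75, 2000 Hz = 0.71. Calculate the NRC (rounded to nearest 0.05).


Given values:
  a_250 = 0.32, a_500 = 0.66
  a_1000 = 0.75, a_2000 = 0.71
Formula: NRC = (a250 + a500 + a1000 + a2000) / 4
Sum = 0.32 + 0.66 + 0.75 + 0.71 = 2.44
NRC = 2.44 / 4 = 0.61
Rounded to nearest 0.05: 0.6

0.6


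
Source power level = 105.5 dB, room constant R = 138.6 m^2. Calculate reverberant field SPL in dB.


Given values:
  Lw = 105.5 dB, R = 138.6 m^2
Formula: SPL = Lw + 10 * log10(4 / R)
Compute 4 / R = 4 / 138.6 = 0.02886
Compute 10 * log10(0.02886) = -15.397
SPL = 105.5 + (-15.397) = 90.1

90.1 dB


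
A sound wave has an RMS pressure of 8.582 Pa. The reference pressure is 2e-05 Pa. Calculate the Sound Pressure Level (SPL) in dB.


Given values:
  p = 8.582 Pa
  p_ref = 2e-05 Pa
Formula: SPL = 20 * log10(p / p_ref)
Compute ratio: p / p_ref = 8.582 / 2e-05 = 429100
Compute log10: log10(429100) = 5.632559
Multiply: SPL = 20 * 5.632559 = 112.65

112.65 dB


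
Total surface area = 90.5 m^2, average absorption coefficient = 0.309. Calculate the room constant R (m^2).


Given values:
  S = 90.5 m^2, alpha = 0.309
Formula: R = S * alpha / (1 - alpha)
Numerator: 90.5 * 0.309 = 27.9645
Denominator: 1 - 0.309 = 0.691
R = 27.9645 / 0.691 = 40.47

40.47 m^2


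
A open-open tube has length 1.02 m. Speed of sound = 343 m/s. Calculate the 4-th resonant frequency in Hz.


Given values:
  Tube type: open-open, L = 1.02 m, c = 343 m/s, n = 4
Formula: f_n = n * c / (2 * L)
Compute 2 * L = 2 * 1.02 = 2.04
f = 4 * 343 / 2.04
f = 672.55

672.55 Hz


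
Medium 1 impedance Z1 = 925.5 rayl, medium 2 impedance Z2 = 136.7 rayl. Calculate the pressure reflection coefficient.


Given values:
  Z1 = 925.5 rayl, Z2 = 136.7 rayl
Formula: R = (Z2 - Z1) / (Z2 + Z1)
Numerator: Z2 - Z1 = 136.7 - 925.5 = -788.8
Denominator: Z2 + Z1 = 136.7 + 925.5 = 1062.2
R = -788.8 / 1062.2 = -0.7426

-0.7426


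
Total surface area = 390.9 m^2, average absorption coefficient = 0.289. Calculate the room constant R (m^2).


Given values:
  S = 390.9 m^2, alpha = 0.289
Formula: R = S * alpha / (1 - alpha)
Numerator: 390.9 * 0.289 = 112.9701
Denominator: 1 - 0.289 = 0.711
R = 112.9701 / 0.711 = 158.89

158.89 m^2


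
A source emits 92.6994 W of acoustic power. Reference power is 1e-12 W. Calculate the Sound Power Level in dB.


Given values:
  W = 92.6994 W
  W_ref = 1e-12 W
Formula: SWL = 10 * log10(W / W_ref)
Compute ratio: W / W_ref = 92699400000000
Compute log10: log10(92699400000000) = 13.967077
Multiply: SWL = 10 * 13.967077 = 139.67

139.67 dB


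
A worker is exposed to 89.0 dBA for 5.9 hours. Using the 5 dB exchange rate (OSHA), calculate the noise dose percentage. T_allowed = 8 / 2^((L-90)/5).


Given values:
  L = 89.0 dBA, T = 5.9 hours
Formula: T_allowed = 8 / 2^((L - 90) / 5)
Compute exponent: (89.0 - 90) / 5 = -0.2
Compute 2^(-0.2) = 0.870551
T_allowed = 8 / 0.870551 = 9.189582 hours
Dose = (T / T_allowed) * 100
Dose = (5.9 / 9.189582) * 100 = 64.2

64.2 %


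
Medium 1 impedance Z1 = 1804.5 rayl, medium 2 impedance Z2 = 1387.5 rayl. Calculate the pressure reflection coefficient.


Given values:
  Z1 = 1804.5 rayl, Z2 = 1387.5 rayl
Formula: R = (Z2 - Z1) / (Z2 + Z1)
Numerator: Z2 - Z1 = 1387.5 - 1804.5 = -417.0
Denominator: Z2 + Z1 = 1387.5 + 1804.5 = 3192.0
R = -417.0 / 3192.0 = -0.1306

-0.1306


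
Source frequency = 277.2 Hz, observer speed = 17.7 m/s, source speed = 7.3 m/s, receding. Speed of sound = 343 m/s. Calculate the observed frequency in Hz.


Given values:
  f_s = 277.2 Hz, v_o = 17.7 m/s, v_s = 7.3 m/s
  Direction: receding
Formula: f_o = f_s * (c - v_o) / (c + v_s)
Numerator: c - v_o = 343 - 17.7 = 325.3
Denominator: c + v_s = 343 + 7.3 = 350.3
f_o = 277.2 * 325.3 / 350.3 = 257.42

257.42 Hz


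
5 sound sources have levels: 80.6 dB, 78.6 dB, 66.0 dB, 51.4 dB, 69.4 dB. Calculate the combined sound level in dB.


Formula: L_total = 10 * log10( sum(10^(Li/10)) )
  Source 1: 10^(80.6/10) = 114815362.1497
  Source 2: 10^(78.6/10) = 72443596.0075
  Source 3: 10^(66.0/10) = 3981071.7055
  Source 4: 10^(51.4/10) = 138038.4265
  Source 5: 10^(69.4/10) = 8709635.8996
Sum of linear values = 200087704.1888
L_total = 10 * log10(200087704.1888) = 83.01

83.01 dB


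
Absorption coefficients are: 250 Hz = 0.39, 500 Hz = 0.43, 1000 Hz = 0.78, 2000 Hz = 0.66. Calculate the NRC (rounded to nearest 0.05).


Given values:
  a_250 = 0.39, a_500 = 0.43
  a_1000 = 0.78, a_2000 = 0.66
Formula: NRC = (a250 + a500 + a1000 + a2000) / 4
Sum = 0.39 + 0.43 + 0.78 + 0.66 = 2.26
NRC = 2.26 / 4 = 0.565
Rounded to nearest 0.05: 0.55

0.55


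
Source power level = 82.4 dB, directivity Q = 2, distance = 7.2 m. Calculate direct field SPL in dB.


Given values:
  Lw = 82.4 dB, Q = 2, r = 7.2 m
Formula: SPL = Lw + 10 * log10(Q / (4 * pi * r^2))
Compute 4 * pi * r^2 = 4 * pi * 7.2^2 = 651.4407
Compute Q / denom = 2 / 651.4407 = 0.00307012
Compute 10 * log10(0.00307012) = -25.1284
SPL = 82.4 + (-25.1284) = 57.27

57.27 dB


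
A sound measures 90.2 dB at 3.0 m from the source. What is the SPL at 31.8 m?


Given values:
  SPL1 = 90.2 dB, r1 = 3.0 m, r2 = 31.8 m
Formula: SPL2 = SPL1 - 20 * log10(r2 / r1)
Compute ratio: r2 / r1 = 31.8 / 3.0 = 10.6
Compute log10: log10(10.6) = 1.025306
Compute drop: 20 * 1.025306 = 20.5061
SPL2 = 90.2 - 20.5061 = 69.69

69.69 dB


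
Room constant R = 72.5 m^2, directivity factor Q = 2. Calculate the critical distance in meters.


Given values:
  R = 72.5 m^2, Q = 2
Formula: d_c = 0.141 * sqrt(Q * R)
Compute Q * R = 2 * 72.5 = 145.0
Compute sqrt(145.0) = 12.0416
d_c = 0.141 * 12.0416 = 1.698

1.698 m


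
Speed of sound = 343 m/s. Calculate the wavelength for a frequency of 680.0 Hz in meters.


Given values:
  c = 343 m/s, f = 680.0 Hz
Formula: lambda = c / f
lambda = 343 / 680.0
lambda = 0.5044

0.5044 m


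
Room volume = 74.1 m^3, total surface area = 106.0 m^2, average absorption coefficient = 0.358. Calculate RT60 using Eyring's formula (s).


Given values:
  V = 74.1 m^3, S = 106.0 m^2, alpha = 0.358
Formula: RT60 = 0.161 * V / (-S * ln(1 - alpha))
Compute ln(1 - 0.358) = ln(0.642) = -0.443167
Denominator: -106.0 * -0.443167 = 46.9757
Numerator: 0.161 * 74.1 = 11.9301
RT60 = 11.9301 / 46.9757 = 0.254

0.254 s
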